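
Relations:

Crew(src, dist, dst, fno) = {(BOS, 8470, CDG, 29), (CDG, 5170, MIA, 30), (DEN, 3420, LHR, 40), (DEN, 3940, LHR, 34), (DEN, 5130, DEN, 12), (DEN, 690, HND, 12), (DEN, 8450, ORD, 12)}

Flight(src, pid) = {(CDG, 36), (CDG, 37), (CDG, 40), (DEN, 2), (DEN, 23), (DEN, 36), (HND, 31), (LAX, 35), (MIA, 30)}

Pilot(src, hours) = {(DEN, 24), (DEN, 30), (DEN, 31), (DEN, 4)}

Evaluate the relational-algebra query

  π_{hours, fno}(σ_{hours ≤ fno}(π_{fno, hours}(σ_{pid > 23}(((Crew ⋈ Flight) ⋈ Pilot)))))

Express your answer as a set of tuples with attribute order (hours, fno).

Natural join on src: {(CDG, 5170, MIA, 30, 36), (CDG, 5170, MIA, 30, 37), (CDG, 5170, MIA, 30, 40), (DEN, 3420, LHR, 40, 2), (DEN, 3420, LHR, 40, 23), (DEN, 3420, LHR, 40, 36), (DEN, 3940, LHR, 34, 2), (DEN, 3940, LHR, 34, 23), (DEN, 3940, LHR, 34, 36), (DEN, 5130, DEN, 12, 2), (DEN, 5130, DEN, 12, 23), (DEN, 5130, DEN, 12, 36), (DEN, 690, HND, 12, 2), (DEN, 690, HND, 12, 23), (DEN, 690, HND, 12, 36), (DEN, 8450, ORD, 12, 2), (DEN, 8450, ORD, 12, 23), (DEN, 8450, ORD, 12, 36)}
Natural join on src: {(DEN, 3420, LHR, 40, 2, 24), (DEN, 3420, LHR, 40, 2, 30), (DEN, 3420, LHR, 40, 2, 31), (DEN, 3420, LHR, 40, 2, 4), (DEN, 3420, LHR, 40, 23, 24), (DEN, 3420, LHR, 40, 23, 30), (DEN, 3420, LHR, 40, 23, 31), (DEN, 3420, LHR, 40, 23, 4), (DEN, 3420, LHR, 40, 36, 24), (DEN, 3420, LHR, 40, 36, 30), (DEN, 3420, LHR, 40, 36, 31), (DEN, 3420, LHR, 40, 36, 4), (DEN, 3940, LHR, 34, 2, 24), (DEN, 3940, LHR, 34, 2, 30), (DEN, 3940, LHR, 34, 2, 31), (DEN, 3940, LHR, 34, 2, 4), (DEN, 3940, LHR, 34, 23, 24), (DEN, 3940, LHR, 34, 23, 30), (DEN, 3940, LHR, 34, 23, 31), (DEN, 3940, LHR, 34, 23, 4), (DEN, 3940, LHR, 34, 36, 24), (DEN, 3940, LHR, 34, 36, 30), (DEN, 3940, LHR, 34, 36, 31), (DEN, 3940, LHR, 34, 36, 4), (DEN, 5130, DEN, 12, 2, 24), (DEN, 5130, DEN, 12, 2, 30), (DEN, 5130, DEN, 12, 2, 31), (DEN, 5130, DEN, 12, 2, 4), (DEN, 5130, DEN, 12, 23, 24), (DEN, 5130, DEN, 12, 23, 30), (DEN, 5130, DEN, 12, 23, 31), (DEN, 5130, DEN, 12, 23, 4), (DEN, 5130, DEN, 12, 36, 24), (DEN, 5130, DEN, 12, 36, 30), (DEN, 5130, DEN, 12, 36, 31), (DEN, 5130, DEN, 12, 36, 4), (DEN, 690, HND, 12, 2, 24), (DEN, 690, HND, 12, 2, 30), (DEN, 690, HND, 12, 2, 31), (DEN, 690, HND, 12, 2, 4), (DEN, 690, HND, 12, 23, 24), (DEN, 690, HND, 12, 23, 30), (DEN, 690, HND, 12, 23, 31), (DEN, 690, HND, 12, 23, 4), (DEN, 690, HND, 12, 36, 24), (DEN, 690, HND, 12, 36, 30), (DEN, 690, HND, 12, 36, 31), (DEN, 690, HND, 12, 36, 4), (DEN, 8450, ORD, 12, 2, 24), (DEN, 8450, ORD, 12, 2, 30), (DEN, 8450, ORD, 12, 2, 31), (DEN, 8450, ORD, 12, 2, 4), (DEN, 8450, ORD, 12, 23, 24), (DEN, 8450, ORD, 12, 23, 30), (DEN, 8450, ORD, 12, 23, 31), (DEN, 8450, ORD, 12, 23, 4), (DEN, 8450, ORD, 12, 36, 24), (DEN, 8450, ORD, 12, 36, 30), (DEN, 8450, ORD, 12, 36, 31), (DEN, 8450, ORD, 12, 36, 4)}
Selection pid > 23: {(DEN, 3420, LHR, 40, 36, 24), (DEN, 3420, LHR, 40, 36, 30), (DEN, 3420, LHR, 40, 36, 31), (DEN, 3420, LHR, 40, 36, 4), (DEN, 3940, LHR, 34, 36, 24), (DEN, 3940, LHR, 34, 36, 30), (DEN, 3940, LHR, 34, 36, 31), (DEN, 3940, LHR, 34, 36, 4), (DEN, 5130, DEN, 12, 36, 24), (DEN, 5130, DEN, 12, 36, 30), (DEN, 5130, DEN, 12, 36, 31), (DEN, 5130, DEN, 12, 36, 4), (DEN, 690, HND, 12, 36, 24), (DEN, 690, HND, 12, 36, 30), (DEN, 690, HND, 12, 36, 31), (DEN, 690, HND, 12, 36, 4), (DEN, 8450, ORD, 12, 36, 24), (DEN, 8450, ORD, 12, 36, 30), (DEN, 8450, ORD, 12, 36, 31), (DEN, 8450, ORD, 12, 36, 4)}
Keep only column(s) fno, hours (8 duplicate(s) eliminated): {(12, 24), (12, 30), (12, 31), (12, 4), (34, 24), (34, 30), (34, 31), (34, 4), (40, 24), (40, 30), (40, 31), (40, 4)}
Selection hours ≤ fno: {(12, 4), (34, 24), (34, 30), (34, 31), (34, 4), (40, 24), (40, 30), (40, 31), (40, 4)}
Keep only column(s) hours, fno: {(24, 34), (24, 40), (30, 34), (30, 40), (31, 34), (31, 40), (4, 12), (4, 34), (4, 40)}

{(24, 34), (24, 40), (30, 34), (30, 40), (31, 34), (31, 40), (4, 12), (4, 34), (4, 40)}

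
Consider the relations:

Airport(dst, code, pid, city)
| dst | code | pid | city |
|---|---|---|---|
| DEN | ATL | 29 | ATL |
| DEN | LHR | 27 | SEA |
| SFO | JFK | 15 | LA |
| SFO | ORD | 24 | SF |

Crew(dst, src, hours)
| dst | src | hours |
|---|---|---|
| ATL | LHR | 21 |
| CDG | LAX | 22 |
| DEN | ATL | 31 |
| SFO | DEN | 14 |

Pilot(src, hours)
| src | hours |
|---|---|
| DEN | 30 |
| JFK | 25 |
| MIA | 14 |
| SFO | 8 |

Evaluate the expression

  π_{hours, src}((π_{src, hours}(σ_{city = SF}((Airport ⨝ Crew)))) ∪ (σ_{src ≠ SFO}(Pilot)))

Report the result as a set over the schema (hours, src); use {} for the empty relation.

Joining Airport and Crew on dst yields {(DEN, ATL, 29, ATL, ATL, 31), (DEN, LHR, 27, SEA, ATL, 31), (SFO, JFK, 15, LA, DEN, 14), (SFO, ORD, 24, SF, DEN, 14)}.
Apply σ_{city = SF}; surviving tuples: {(SFO, ORD, 24, SF, DEN, 14)}
Keep only column(s) src, hours: {(DEN, 14)}
Apply σ_{src ≠ SFO}; surviving tuples: {(DEN, 30), (JFK, 25), (MIA, 14)}
Union: {(DEN, 14)} with {(DEN, 30), (JFK, 25), (MIA, 14)} → {(DEN, 14), (DEN, 30), (JFK, 25), (MIA, 14)}
Keep only column(s) hours, src: {(14, DEN), (14, MIA), (25, JFK), (30, DEN)}

{(14, DEN), (14, MIA), (25, JFK), (30, DEN)}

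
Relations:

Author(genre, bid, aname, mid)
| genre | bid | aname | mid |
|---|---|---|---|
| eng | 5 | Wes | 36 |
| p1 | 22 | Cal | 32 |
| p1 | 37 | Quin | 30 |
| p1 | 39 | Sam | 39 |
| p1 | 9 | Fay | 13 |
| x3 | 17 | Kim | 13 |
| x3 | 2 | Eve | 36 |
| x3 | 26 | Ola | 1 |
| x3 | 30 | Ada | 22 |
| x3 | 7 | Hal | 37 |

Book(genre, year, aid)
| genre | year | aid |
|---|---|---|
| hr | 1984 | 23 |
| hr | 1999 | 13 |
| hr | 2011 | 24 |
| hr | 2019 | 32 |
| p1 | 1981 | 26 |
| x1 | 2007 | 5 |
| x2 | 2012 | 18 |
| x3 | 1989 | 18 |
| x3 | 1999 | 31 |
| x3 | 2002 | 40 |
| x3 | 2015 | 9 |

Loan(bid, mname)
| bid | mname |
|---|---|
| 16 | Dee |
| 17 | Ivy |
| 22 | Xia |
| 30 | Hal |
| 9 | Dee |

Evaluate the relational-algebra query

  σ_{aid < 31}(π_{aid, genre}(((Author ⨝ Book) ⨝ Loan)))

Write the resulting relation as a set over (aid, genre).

{(18, x3), (26, p1), (9, x3)}

Joining Author and Book on genre yields {(p1, 22, Cal, 32, 1981, 26), (p1, 37, Quin, 30, 1981, 26), (p1, 39, Sam, 39, 1981, 26), (p1, 9, Fay, 13, 1981, 26), (x3, 17, Kim, 13, 1989, 18), (x3, 17, Kim, 13, 1999, 31), (x3, 17, Kim, 13, 2002, 40), (x3, 17, Kim, 13, 2015, 9), (x3, 2, Eve, 36, 1989, 18), (x3, 2, Eve, 36, 1999, 31), (x3, 2, Eve, 36, 2002, 40), (x3, 2, Eve, 36, 2015, 9), (x3, 26, Ola, 1, 1989, 18), (x3, 26, Ola, 1, 1999, 31), (x3, 26, Ola, 1, 2002, 40), (x3, 26, Ola, 1, 2015, 9), (x3, 30, Ada, 22, 1989, 18), (x3, 30, Ada, 22, 1999, 31), (x3, 30, Ada, 22, 2002, 40), (x3, 30, Ada, 22, 2015, 9), (x3, 7, Hal, 37, 1989, 18), (x3, 7, Hal, 37, 1999, 31), (x3, 7, Hal, 37, 2002, 40), (x3, 7, Hal, 37, 2015, 9)}.
Joining (Author ⨝ Book) and Loan on bid yields {(p1, 22, Cal, 32, 1981, 26, Xia), (p1, 9, Fay, 13, 1981, 26, Dee), (x3, 17, Kim, 13, 1989, 18, Ivy), (x3, 17, Kim, 13, 1999, 31, Ivy), (x3, 17, Kim, 13, 2002, 40, Ivy), (x3, 17, Kim, 13, 2015, 9, Ivy), (x3, 30, Ada, 22, 1989, 18, Hal), (x3, 30, Ada, 22, 1999, 31, Hal), (x3, 30, Ada, 22, 2002, 40, Hal), (x3, 30, Ada, 22, 2015, 9, Hal)}.
π_{aid, genre} gives {(18, x3), (26, p1), (31, x3), (40, x3), (9, x3)} (5 duplicate(s) eliminated).
σ[aid < 31]: keep tuples satisfying aid < 31 → {(18, x3), (26, p1), (9, x3)}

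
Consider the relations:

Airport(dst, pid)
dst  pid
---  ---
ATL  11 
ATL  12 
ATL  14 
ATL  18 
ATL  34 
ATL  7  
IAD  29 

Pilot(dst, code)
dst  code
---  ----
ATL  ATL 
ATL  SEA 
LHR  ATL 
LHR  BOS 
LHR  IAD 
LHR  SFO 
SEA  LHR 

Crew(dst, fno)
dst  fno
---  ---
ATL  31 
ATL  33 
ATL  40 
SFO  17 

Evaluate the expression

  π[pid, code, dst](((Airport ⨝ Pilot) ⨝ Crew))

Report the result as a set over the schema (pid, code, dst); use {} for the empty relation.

Natural join on dst: {(ATL, 11, ATL), (ATL, 11, SEA), (ATL, 12, ATL), (ATL, 12, SEA), (ATL, 14, ATL), (ATL, 14, SEA), (ATL, 18, ATL), (ATL, 18, SEA), (ATL, 34, ATL), (ATL, 34, SEA), (ATL, 7, ATL), (ATL, 7, SEA)}
Natural join on dst: {(ATL, 11, ATL, 31), (ATL, 11, ATL, 33), (ATL, 11, ATL, 40), (ATL, 11, SEA, 31), (ATL, 11, SEA, 33), (ATL, 11, SEA, 40), (ATL, 12, ATL, 31), (ATL, 12, ATL, 33), (ATL, 12, ATL, 40), (ATL, 12, SEA, 31), (ATL, 12, SEA, 33), (ATL, 12, SEA, 40), (ATL, 14, ATL, 31), (ATL, 14, ATL, 33), (ATL, 14, ATL, 40), (ATL, 14, SEA, 31), (ATL, 14, SEA, 33), (ATL, 14, SEA, 40), (ATL, 18, ATL, 31), (ATL, 18, ATL, 33), (ATL, 18, ATL, 40), (ATL, 18, SEA, 31), (ATL, 18, SEA, 33), (ATL, 18, SEA, 40), (ATL, 34, ATL, 31), (ATL, 34, ATL, 33), (ATL, 34, ATL, 40), (ATL, 34, SEA, 31), (ATL, 34, SEA, 33), (ATL, 34, SEA, 40), (ATL, 7, ATL, 31), (ATL, 7, ATL, 33), (ATL, 7, ATL, 40), (ATL, 7, SEA, 31), (ATL, 7, SEA, 33), (ATL, 7, SEA, 40)}
Projecting to pid, code, dst (24 duplicate(s) eliminated): {(11, ATL, ATL), (11, SEA, ATL), (12, ATL, ATL), (12, SEA, ATL), (14, ATL, ATL), (14, SEA, ATL), (18, ATL, ATL), (18, SEA, ATL), (34, ATL, ATL), (34, SEA, ATL), (7, ATL, ATL), (7, SEA, ATL)}

{(11, ATL, ATL), (11, SEA, ATL), (12, ATL, ATL), (12, SEA, ATL), (14, ATL, ATL), (14, SEA, ATL), (18, ATL, ATL), (18, SEA, ATL), (34, ATL, ATL), (34, SEA, ATL), (7, ATL, ATL), (7, SEA, ATL)}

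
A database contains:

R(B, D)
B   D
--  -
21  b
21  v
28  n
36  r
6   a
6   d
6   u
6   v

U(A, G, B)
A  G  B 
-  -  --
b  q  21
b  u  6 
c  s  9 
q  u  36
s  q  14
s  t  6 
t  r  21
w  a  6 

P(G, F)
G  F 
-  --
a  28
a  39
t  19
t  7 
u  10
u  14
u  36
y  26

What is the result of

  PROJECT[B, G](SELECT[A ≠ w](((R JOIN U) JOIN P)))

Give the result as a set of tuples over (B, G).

R ⋈ U (natural join on B): {(21, b, b, q), (21, b, t, r), (21, v, b, q), (21, v, t, r), (36, r, q, u), (6, a, b, u), (6, a, s, t), (6, a, w, a), (6, d, b, u), (6, d, s, t), (6, d, w, a), (6, u, b, u), (6, u, s, t), (6, u, w, a), (6, v, b, u), (6, v, s, t), (6, v, w, a)}
(R JOIN U) ⋈ P (natural join on G): {(36, r, q, u, 10), (36, r, q, u, 14), (36, r, q, u, 36), (6, a, b, u, 10), (6, a, b, u, 14), (6, a, b, u, 36), (6, a, s, t, 19), (6, a, s, t, 7), (6, a, w, a, 28), (6, a, w, a, 39), (6, d, b, u, 10), (6, d, b, u, 14), (6, d, b, u, 36), (6, d, s, t, 19), (6, d, s, t, 7), (6, d, w, a, 28), (6, d, w, a, 39), (6, u, b, u, 10), (6, u, b, u, 14), (6, u, b, u, 36), (6, u, s, t, 19), (6, u, s, t, 7), (6, u, w, a, 28), (6, u, w, a, 39), (6, v, b, u, 10), (6, v, b, u, 14), (6, v, b, u, 36), (6, v, s, t, 19), (6, v, s, t, 7), (6, v, w, a, 28), (6, v, w, a, 39)}
Selection A ≠ w: {(36, r, q, u, 10), (36, r, q, u, 14), (36, r, q, u, 36), (6, a, b, u, 10), (6, a, b, u, 14), (6, a, b, u, 36), (6, a, s, t, 19), (6, a, s, t, 7), (6, d, b, u, 10), (6, d, b, u, 14), (6, d, b, u, 36), (6, d, s, t, 19), (6, d, s, t, 7), (6, u, b, u, 10), (6, u, b, u, 14), (6, u, b, u, 36), (6, u, s, t, 19), (6, u, s, t, 7), (6, v, b, u, 10), (6, v, b, u, 14), (6, v, b, u, 36), (6, v, s, t, 19), (6, v, s, t, 7)}
π_{B, G} gives {(36, u), (6, t), (6, u)} (20 duplicate(s) eliminated).

{(36, u), (6, t), (6, u)}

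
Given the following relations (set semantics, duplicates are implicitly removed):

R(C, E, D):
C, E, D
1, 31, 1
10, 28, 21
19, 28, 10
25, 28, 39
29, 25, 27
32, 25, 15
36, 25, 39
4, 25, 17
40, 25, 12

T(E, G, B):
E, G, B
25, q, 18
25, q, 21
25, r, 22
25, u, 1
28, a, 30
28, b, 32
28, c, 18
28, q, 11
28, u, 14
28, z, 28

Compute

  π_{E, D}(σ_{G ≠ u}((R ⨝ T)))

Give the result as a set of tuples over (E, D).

R ⋈ T (natural join on E): {(10, 28, 21, a, 30), (10, 28, 21, b, 32), (10, 28, 21, c, 18), (10, 28, 21, q, 11), (10, 28, 21, u, 14), (10, 28, 21, z, 28), (19, 28, 10, a, 30), (19, 28, 10, b, 32), (19, 28, 10, c, 18), (19, 28, 10, q, 11), (19, 28, 10, u, 14), (19, 28, 10, z, 28), (25, 28, 39, a, 30), (25, 28, 39, b, 32), (25, 28, 39, c, 18), (25, 28, 39, q, 11), (25, 28, 39, u, 14), (25, 28, 39, z, 28), (29, 25, 27, q, 18), (29, 25, 27, q, 21), (29, 25, 27, r, 22), (29, 25, 27, u, 1), (32, 25, 15, q, 18), (32, 25, 15, q, 21), (32, 25, 15, r, 22), (32, 25, 15, u, 1), (36, 25, 39, q, 18), (36, 25, 39, q, 21), (36, 25, 39, r, 22), (36, 25, 39, u, 1), (4, 25, 17, q, 18), (4, 25, 17, q, 21), (4, 25, 17, r, 22), (4, 25, 17, u, 1), (40, 25, 12, q, 18), (40, 25, 12, q, 21), (40, 25, 12, r, 22), (40, 25, 12, u, 1)}
Selection G ≠ u: {(10, 28, 21, a, 30), (10, 28, 21, b, 32), (10, 28, 21, c, 18), (10, 28, 21, q, 11), (10, 28, 21, z, 28), (19, 28, 10, a, 30), (19, 28, 10, b, 32), (19, 28, 10, c, 18), (19, 28, 10, q, 11), (19, 28, 10, z, 28), (25, 28, 39, a, 30), (25, 28, 39, b, 32), (25, 28, 39, c, 18), (25, 28, 39, q, 11), (25, 28, 39, z, 28), (29, 25, 27, q, 18), (29, 25, 27, q, 21), (29, 25, 27, r, 22), (32, 25, 15, q, 18), (32, 25, 15, q, 21), (32, 25, 15, r, 22), (36, 25, 39, q, 18), (36, 25, 39, q, 21), (36, 25, 39, r, 22), (4, 25, 17, q, 18), (4, 25, 17, q, 21), (4, 25, 17, r, 22), (40, 25, 12, q, 18), (40, 25, 12, q, 21), (40, 25, 12, r, 22)}
π_{E, D} gives {(25, 12), (25, 15), (25, 17), (25, 27), (25, 39), (28, 10), (28, 21), (28, 39)} (22 duplicate(s) eliminated).

{(25, 12), (25, 15), (25, 17), (25, 27), (25, 39), (28, 10), (28, 21), (28, 39)}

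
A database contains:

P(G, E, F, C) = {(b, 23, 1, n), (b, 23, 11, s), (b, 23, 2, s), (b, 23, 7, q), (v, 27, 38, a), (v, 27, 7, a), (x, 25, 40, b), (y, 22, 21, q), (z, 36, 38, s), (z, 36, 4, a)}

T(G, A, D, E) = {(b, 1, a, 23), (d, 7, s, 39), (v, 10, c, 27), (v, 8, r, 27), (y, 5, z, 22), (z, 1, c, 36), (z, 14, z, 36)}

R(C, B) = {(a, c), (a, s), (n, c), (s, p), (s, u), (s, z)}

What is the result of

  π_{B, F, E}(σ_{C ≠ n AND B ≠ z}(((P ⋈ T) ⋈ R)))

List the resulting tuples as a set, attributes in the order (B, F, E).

{(c, 38, 27), (c, 4, 36), (c, 7, 27), (p, 11, 23), (p, 2, 23), (p, 38, 36), (s, 38, 27), (s, 4, 36), (s, 7, 27), (u, 11, 23), (u, 2, 23), (u, 38, 36)}

Natural join on G, E: {(b, 23, 1, n, 1, a), (b, 23, 11, s, 1, a), (b, 23, 2, s, 1, a), (b, 23, 7, q, 1, a), (v, 27, 38, a, 10, c), (v, 27, 38, a, 8, r), (v, 27, 7, a, 10, c), (v, 27, 7, a, 8, r), (y, 22, 21, q, 5, z), (z, 36, 38, s, 1, c), (z, 36, 38, s, 14, z), (z, 36, 4, a, 1, c), (z, 36, 4, a, 14, z)}
Natural join on C: {(b, 23, 1, n, 1, a, c), (b, 23, 11, s, 1, a, p), (b, 23, 11, s, 1, a, u), (b, 23, 11, s, 1, a, z), (b, 23, 2, s, 1, a, p), (b, 23, 2, s, 1, a, u), (b, 23, 2, s, 1, a, z), (v, 27, 38, a, 10, c, c), (v, 27, 38, a, 10, c, s), (v, 27, 38, a, 8, r, c), (v, 27, 38, a, 8, r, s), (v, 27, 7, a, 10, c, c), (v, 27, 7, a, 10, c, s), (v, 27, 7, a, 8, r, c), (v, 27, 7, a, 8, r, s), (z, 36, 38, s, 1, c, p), (z, 36, 38, s, 1, c, u), (z, 36, 38, s, 1, c, z), (z, 36, 38, s, 14, z, p), (z, 36, 38, s, 14, z, u), (z, 36, 38, s, 14, z, z), (z, 36, 4, a, 1, c, c), (z, 36, 4, a, 1, c, s), (z, 36, 4, a, 14, z, c), (z, 36, 4, a, 14, z, s)}
Filtering on C ≠ n AND B ≠ z leaves {(b, 23, 11, s, 1, a, p), (b, 23, 11, s, 1, a, u), (b, 23, 2, s, 1, a, p), (b, 23, 2, s, 1, a, u), (v, 27, 38, a, 10, c, c), (v, 27, 38, a, 10, c, s), (v, 27, 38, a, 8, r, c), (v, 27, 38, a, 8, r, s), (v, 27, 7, a, 10, c, c), (v, 27, 7, a, 10, c, s), (v, 27, 7, a, 8, r, c), (v, 27, 7, a, 8, r, s), (z, 36, 38, s, 1, c, p), (z, 36, 38, s, 1, c, u), (z, 36, 38, s, 14, z, p), (z, 36, 38, s, 14, z, u), (z, 36, 4, a, 1, c, c), (z, 36, 4, a, 1, c, s), (z, 36, 4, a, 14, z, c), (z, 36, 4, a, 14, z, s)}.
π_{B, F, E} gives {(c, 38, 27), (c, 4, 36), (c, 7, 27), (p, 11, 23), (p, 2, 23), (p, 38, 36), (s, 38, 27), (s, 4, 36), (s, 7, 27), (u, 11, 23), (u, 2, 23), (u, 38, 36)} (8 duplicate(s) eliminated).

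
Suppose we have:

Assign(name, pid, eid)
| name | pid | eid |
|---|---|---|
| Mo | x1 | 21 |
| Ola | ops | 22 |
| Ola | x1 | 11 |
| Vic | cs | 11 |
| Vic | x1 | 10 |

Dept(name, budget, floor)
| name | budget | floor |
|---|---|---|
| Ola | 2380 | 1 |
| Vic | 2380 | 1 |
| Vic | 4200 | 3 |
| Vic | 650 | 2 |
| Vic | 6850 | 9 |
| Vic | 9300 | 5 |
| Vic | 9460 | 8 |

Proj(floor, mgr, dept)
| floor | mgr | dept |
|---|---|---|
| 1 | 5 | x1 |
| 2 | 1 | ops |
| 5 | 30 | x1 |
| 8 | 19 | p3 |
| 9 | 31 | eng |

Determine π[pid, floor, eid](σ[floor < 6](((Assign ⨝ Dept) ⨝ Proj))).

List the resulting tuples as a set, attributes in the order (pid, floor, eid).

Assign ⋈ Dept (natural join on name): {(Ola, ops, 22, 2380, 1), (Ola, x1, 11, 2380, 1), (Vic, cs, 11, 2380, 1), (Vic, cs, 11, 4200, 3), (Vic, cs, 11, 650, 2), (Vic, cs, 11, 6850, 9), (Vic, cs, 11, 9300, 5), (Vic, cs, 11, 9460, 8), (Vic, x1, 10, 2380, 1), (Vic, x1, 10, 4200, 3), (Vic, x1, 10, 650, 2), (Vic, x1, 10, 6850, 9), (Vic, x1, 10, 9300, 5), (Vic, x1, 10, 9460, 8)}
(Assign ⨝ Dept) ⋈ Proj (natural join on floor): {(Ola, ops, 22, 2380, 1, 5, x1), (Ola, x1, 11, 2380, 1, 5, x1), (Vic, cs, 11, 2380, 1, 5, x1), (Vic, cs, 11, 650, 2, 1, ops), (Vic, cs, 11, 6850, 9, 31, eng), (Vic, cs, 11, 9300, 5, 30, x1), (Vic, cs, 11, 9460, 8, 19, p3), (Vic, x1, 10, 2380, 1, 5, x1), (Vic, x1, 10, 650, 2, 1, ops), (Vic, x1, 10, 6850, 9, 31, eng), (Vic, x1, 10, 9300, 5, 30, x1), (Vic, x1, 10, 9460, 8, 19, p3)}
Apply σ_{floor < 6}; surviving tuples: {(Ola, ops, 22, 2380, 1, 5, x1), (Ola, x1, 11, 2380, 1, 5, x1), (Vic, cs, 11, 2380, 1, 5, x1), (Vic, cs, 11, 650, 2, 1, ops), (Vic, cs, 11, 9300, 5, 30, x1), (Vic, x1, 10, 2380, 1, 5, x1), (Vic, x1, 10, 650, 2, 1, ops), (Vic, x1, 10, 9300, 5, 30, x1)}
π[pid, floor, eid]: project onto (pid, floor, eid) → {(cs, 1, 11), (cs, 2, 11), (cs, 5, 11), (ops, 1, 22), (x1, 1, 10), (x1, 1, 11), (x1, 2, 10), (x1, 5, 10)}

{(cs, 1, 11), (cs, 2, 11), (cs, 5, 11), (ops, 1, 22), (x1, 1, 10), (x1, 1, 11), (x1, 2, 10), (x1, 5, 10)}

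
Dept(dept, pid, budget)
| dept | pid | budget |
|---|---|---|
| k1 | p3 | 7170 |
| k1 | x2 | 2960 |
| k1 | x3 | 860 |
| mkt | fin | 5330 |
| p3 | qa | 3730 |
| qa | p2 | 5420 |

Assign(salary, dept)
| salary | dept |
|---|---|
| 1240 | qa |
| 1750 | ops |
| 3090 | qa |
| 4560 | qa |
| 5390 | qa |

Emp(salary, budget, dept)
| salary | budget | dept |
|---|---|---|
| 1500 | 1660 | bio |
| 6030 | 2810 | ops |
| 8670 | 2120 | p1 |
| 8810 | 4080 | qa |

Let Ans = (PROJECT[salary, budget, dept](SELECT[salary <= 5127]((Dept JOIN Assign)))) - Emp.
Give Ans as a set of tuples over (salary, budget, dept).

{(1240, 5420, qa), (3090, 5420, qa), (4560, 5420, qa)}

Dept ⋈ Assign (natural join on dept): {(qa, p2, 5420, 1240), (qa, p2, 5420, 3090), (qa, p2, 5420, 4560), (qa, p2, 5420, 5390)}
Filtering on salary <= 5127 leaves {(qa, p2, 5420, 1240), (qa, p2, 5420, 3090), (qa, p2, 5420, 4560)}.
π_{salary, budget, dept} gives {(1240, 5420, qa), (3090, 5420, qa), (4560, 5420, qa)}.
Set difference of the two operands is {(1240, 5420, qa), (3090, 5420, qa), (4560, 5420, qa)}.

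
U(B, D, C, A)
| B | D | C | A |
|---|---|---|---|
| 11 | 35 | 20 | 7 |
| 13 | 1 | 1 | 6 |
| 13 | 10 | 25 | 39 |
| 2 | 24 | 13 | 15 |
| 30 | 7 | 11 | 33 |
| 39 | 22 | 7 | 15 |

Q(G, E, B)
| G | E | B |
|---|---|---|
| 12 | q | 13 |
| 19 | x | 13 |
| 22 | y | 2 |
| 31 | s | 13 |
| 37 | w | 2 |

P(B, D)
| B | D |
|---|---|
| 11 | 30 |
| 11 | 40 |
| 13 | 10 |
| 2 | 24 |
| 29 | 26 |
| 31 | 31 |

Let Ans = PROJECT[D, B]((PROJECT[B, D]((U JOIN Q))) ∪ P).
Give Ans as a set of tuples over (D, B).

{(1, 13), (10, 13), (24, 2), (26, 29), (30, 11), (31, 31), (40, 11)}

Joining U and Q on B yields {(13, 1, 1, 6, 12, q), (13, 1, 1, 6, 19, x), (13, 1, 1, 6, 31, s), (13, 10, 25, 39, 12, q), (13, 10, 25, 39, 19, x), (13, 10, 25, 39, 31, s), (2, 24, 13, 15, 22, y), (2, 24, 13, 15, 37, w)}.
Projecting to B, D (5 duplicate(s) eliminated): {(13, 1), (13, 10), (2, 24)}
Set union of the two operands is {(11, 30), (11, 40), (13, 1), (13, 10), (2, 24), (29, 26), (31, 31)}.
Projecting to D, B: {(1, 13), (10, 13), (24, 2), (26, 29), (30, 11), (31, 31), (40, 11)}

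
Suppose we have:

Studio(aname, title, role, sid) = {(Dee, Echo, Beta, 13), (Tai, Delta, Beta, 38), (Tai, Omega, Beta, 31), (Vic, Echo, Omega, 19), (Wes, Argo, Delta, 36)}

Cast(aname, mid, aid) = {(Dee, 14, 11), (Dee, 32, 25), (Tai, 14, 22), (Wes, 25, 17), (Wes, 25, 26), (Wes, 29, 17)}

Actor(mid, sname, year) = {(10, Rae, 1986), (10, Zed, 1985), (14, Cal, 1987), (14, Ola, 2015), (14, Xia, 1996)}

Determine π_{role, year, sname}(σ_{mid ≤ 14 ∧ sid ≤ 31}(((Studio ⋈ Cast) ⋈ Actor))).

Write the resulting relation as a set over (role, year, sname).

{(Beta, 1987, Cal), (Beta, 1996, Xia), (Beta, 2015, Ola)}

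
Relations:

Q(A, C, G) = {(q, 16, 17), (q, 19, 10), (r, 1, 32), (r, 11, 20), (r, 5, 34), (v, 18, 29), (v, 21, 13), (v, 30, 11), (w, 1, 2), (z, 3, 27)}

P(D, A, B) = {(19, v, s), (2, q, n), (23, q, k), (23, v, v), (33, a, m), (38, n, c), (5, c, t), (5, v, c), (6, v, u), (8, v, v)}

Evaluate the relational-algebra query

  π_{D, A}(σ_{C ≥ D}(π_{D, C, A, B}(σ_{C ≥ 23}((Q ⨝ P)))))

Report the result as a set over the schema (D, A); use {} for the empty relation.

Q ⋈ P (natural join on A): {(q, 16, 17, 2, n), (q, 16, 17, 23, k), (q, 19, 10, 2, n), (q, 19, 10, 23, k), (v, 18, 29, 19, s), (v, 18, 29, 23, v), (v, 18, 29, 5, c), (v, 18, 29, 6, u), (v, 18, 29, 8, v), (v, 21, 13, 19, s), (v, 21, 13, 23, v), (v, 21, 13, 5, c), (v, 21, 13, 6, u), (v, 21, 13, 8, v), (v, 30, 11, 19, s), (v, 30, 11, 23, v), (v, 30, 11, 5, c), (v, 30, 11, 6, u), (v, 30, 11, 8, v)}
σ[C ≥ 23]: keep tuples satisfying C ≥ 23 → {(v, 30, 11, 19, s), (v, 30, 11, 23, v), (v, 30, 11, 5, c), (v, 30, 11, 6, u), (v, 30, 11, 8, v)}
π_{D, C, A, B} gives {(19, 30, v, s), (23, 30, v, v), (5, 30, v, c), (6, 30, v, u), (8, 30, v, v)}.
σ[C ≥ D]: keep tuples satisfying C ≥ D → {(19, 30, v, s), (23, 30, v, v), (5, 30, v, c), (6, 30, v, u), (8, 30, v, v)}
π_{D, A} gives {(19, v), (23, v), (5, v), (6, v), (8, v)}.

{(19, v), (23, v), (5, v), (6, v), (8, v)}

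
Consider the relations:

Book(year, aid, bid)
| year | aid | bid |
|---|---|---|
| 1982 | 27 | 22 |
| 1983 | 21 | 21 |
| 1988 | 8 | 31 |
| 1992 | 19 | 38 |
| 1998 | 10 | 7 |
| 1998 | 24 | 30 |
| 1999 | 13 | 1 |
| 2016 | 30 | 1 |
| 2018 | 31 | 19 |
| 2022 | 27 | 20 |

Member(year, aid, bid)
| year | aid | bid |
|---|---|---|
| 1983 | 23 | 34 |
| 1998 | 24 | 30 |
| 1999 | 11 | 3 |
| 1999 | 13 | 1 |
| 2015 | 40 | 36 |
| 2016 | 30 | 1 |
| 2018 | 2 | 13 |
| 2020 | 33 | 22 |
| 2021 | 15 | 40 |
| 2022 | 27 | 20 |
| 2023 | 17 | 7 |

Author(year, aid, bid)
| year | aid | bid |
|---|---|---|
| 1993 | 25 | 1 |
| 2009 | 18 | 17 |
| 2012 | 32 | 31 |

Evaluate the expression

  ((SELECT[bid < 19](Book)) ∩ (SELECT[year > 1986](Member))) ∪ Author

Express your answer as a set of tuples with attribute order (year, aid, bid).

σ[bid < 19]: keep tuples satisfying bid < 19 → {(1998, 10, 7), (1999, 13, 1), (2016, 30, 1)}
σ[year > 1986]: keep tuples satisfying year > 1986 → {(1998, 24, 30), (1999, 11, 3), (1999, 13, 1), (2015, 40, 36), (2016, 30, 1), (2018, 2, 13), (2020, 33, 22), (2021, 15, 40), (2022, 27, 20), (2023, 17, 7)}
Taking the intersection: {(1999, 13, 1), (2016, 30, 1)}
Taking the union: {(1993, 25, 1), (1999, 13, 1), (2009, 18, 17), (2012, 32, 31), (2016, 30, 1)}

{(1993, 25, 1), (1999, 13, 1), (2009, 18, 17), (2012, 32, 31), (2016, 30, 1)}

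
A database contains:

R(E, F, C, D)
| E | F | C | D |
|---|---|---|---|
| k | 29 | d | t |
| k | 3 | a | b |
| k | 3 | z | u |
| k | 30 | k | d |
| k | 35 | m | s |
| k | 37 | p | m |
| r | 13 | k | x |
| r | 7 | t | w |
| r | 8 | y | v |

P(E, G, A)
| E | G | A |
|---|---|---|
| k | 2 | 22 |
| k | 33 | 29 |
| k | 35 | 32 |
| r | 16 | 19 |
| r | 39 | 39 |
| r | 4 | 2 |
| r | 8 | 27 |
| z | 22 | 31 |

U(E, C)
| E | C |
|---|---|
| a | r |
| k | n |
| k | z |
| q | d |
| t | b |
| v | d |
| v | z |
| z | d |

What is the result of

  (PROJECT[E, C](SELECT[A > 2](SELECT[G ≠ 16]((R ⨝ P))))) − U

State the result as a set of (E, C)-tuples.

{(k, a), (k, d), (k, k), (k, m), (k, p), (r, k), (r, t), (r, y)}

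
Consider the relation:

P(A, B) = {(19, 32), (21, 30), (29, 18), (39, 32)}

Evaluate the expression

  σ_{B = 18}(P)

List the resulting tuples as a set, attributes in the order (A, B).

{(29, 18)}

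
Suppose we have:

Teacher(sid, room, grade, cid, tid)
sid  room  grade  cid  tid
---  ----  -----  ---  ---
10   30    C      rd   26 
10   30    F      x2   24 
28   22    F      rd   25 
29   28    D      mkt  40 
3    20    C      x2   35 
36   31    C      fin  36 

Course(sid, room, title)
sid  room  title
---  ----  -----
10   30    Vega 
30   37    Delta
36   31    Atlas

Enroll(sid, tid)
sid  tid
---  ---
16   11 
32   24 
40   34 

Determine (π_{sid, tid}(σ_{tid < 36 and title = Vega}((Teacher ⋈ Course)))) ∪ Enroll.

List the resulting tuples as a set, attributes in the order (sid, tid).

Teacher ⋈ Course (natural join on sid, room): {(10, 30, C, rd, 26, Vega), (10, 30, F, x2, 24, Vega), (36, 31, C, fin, 36, Atlas)}
Apply σ_{tid < 36 and title = Vega}; surviving tuples: {(10, 30, C, rd, 26, Vega), (10, 30, F, x2, 24, Vega)}
Projecting to sid, tid: {(10, 24), (10, 26)}
Union: {(10, 24), (10, 26)} with {(16, 11), (32, 24), (40, 34)} → {(10, 24), (10, 26), (16, 11), (32, 24), (40, 34)}

{(10, 24), (10, 26), (16, 11), (32, 24), (40, 34)}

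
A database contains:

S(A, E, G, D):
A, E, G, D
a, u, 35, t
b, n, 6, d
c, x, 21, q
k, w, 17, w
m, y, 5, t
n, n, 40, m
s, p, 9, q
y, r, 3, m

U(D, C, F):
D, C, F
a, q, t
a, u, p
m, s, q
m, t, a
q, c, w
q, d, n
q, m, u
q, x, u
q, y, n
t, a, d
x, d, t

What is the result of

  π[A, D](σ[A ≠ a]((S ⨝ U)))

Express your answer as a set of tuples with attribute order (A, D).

Natural join on D: {(a, u, 35, t, a, d), (c, x, 21, q, c, w), (c, x, 21, q, d, n), (c, x, 21, q, m, u), (c, x, 21, q, x, u), (c, x, 21, q, y, n), (m, y, 5, t, a, d), (n, n, 40, m, s, q), (n, n, 40, m, t, a), (s, p, 9, q, c, w), (s, p, 9, q, d, n), (s, p, 9, q, m, u), (s, p, 9, q, x, u), (s, p, 9, q, y, n), (y, r, 3, m, s, q), (y, r, 3, m, t, a)}
Apply σ_{A ≠ a}; surviving tuples: {(c, x, 21, q, c, w), (c, x, 21, q, d, n), (c, x, 21, q, m, u), (c, x, 21, q, x, u), (c, x, 21, q, y, n), (m, y, 5, t, a, d), (n, n, 40, m, s, q), (n, n, 40, m, t, a), (s, p, 9, q, c, w), (s, p, 9, q, d, n), (s, p, 9, q, m, u), (s, p, 9, q, x, u), (s, p, 9, q, y, n), (y, r, 3, m, s, q), (y, r, 3, m, t, a)}
π[A, D]: project onto (A, D) (10 duplicate(s) eliminated) → {(c, q), (m, t), (n, m), (s, q), (y, m)}

{(c, q), (m, t), (n, m), (s, q), (y, m)}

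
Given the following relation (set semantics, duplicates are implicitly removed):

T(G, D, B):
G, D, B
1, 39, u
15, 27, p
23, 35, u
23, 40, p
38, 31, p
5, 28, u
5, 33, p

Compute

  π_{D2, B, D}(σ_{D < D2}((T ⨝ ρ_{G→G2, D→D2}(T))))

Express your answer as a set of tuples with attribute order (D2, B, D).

{(31, p, 27), (33, p, 27), (33, p, 31), (35, u, 28), (39, u, 28), (39, u, 35), (40, p, 27), (40, p, 31), (40, p, 33)}

ρ[G→G2, D→D2]: schema becomes (G2, D2, B); tuples unchanged.
Natural join on B: {(1, 39, u, 1, 39), (1, 39, u, 23, 35), (1, 39, u, 5, 28), (15, 27, p, 15, 27), (15, 27, p, 23, 40), (15, 27, p, 38, 31), (15, 27, p, 5, 33), (23, 35, u, 1, 39), (23, 35, u, 23, 35), (23, 35, u, 5, 28), (23, 40, p, 15, 27), (23, 40, p, 23, 40), (23, 40, p, 38, 31), (23, 40, p, 5, 33), (38, 31, p, 15, 27), (38, 31, p, 23, 40), (38, 31, p, 38, 31), (38, 31, p, 5, 33), (5, 28, u, 1, 39), (5, 28, u, 23, 35), (5, 28, u, 5, 28), (5, 33, p, 15, 27), (5, 33, p, 23, 40), (5, 33, p, 38, 31), (5, 33, p, 5, 33)}
Selection D < D2: {(15, 27, p, 23, 40), (15, 27, p, 38, 31), (15, 27, p, 5, 33), (23, 35, u, 1, 39), (38, 31, p, 23, 40), (38, 31, p, 5, 33), (5, 28, u, 1, 39), (5, 28, u, 23, 35), (5, 33, p, 23, 40)}
Keep only column(s) D2, B, D: {(31, p, 27), (33, p, 27), (33, p, 31), (35, u, 28), (39, u, 28), (39, u, 35), (40, p, 27), (40, p, 31), (40, p, 33)}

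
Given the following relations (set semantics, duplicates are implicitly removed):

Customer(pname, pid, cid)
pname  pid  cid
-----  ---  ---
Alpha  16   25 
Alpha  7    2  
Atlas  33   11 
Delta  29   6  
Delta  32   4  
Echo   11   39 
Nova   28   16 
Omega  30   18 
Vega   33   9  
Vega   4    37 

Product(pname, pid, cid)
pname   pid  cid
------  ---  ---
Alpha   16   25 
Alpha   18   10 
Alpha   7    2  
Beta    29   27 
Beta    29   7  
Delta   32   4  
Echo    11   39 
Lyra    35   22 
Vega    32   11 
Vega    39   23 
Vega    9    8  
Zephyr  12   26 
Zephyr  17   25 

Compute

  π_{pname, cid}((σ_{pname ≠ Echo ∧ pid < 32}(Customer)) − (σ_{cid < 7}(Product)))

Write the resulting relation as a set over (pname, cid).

{(Alpha, 25), (Delta, 6), (Nova, 16), (Omega, 18), (Vega, 37)}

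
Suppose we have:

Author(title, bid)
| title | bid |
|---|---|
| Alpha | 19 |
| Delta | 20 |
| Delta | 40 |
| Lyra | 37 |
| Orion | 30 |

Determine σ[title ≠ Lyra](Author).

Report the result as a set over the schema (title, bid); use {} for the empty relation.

{(Alpha, 19), (Delta, 20), (Delta, 40), (Orion, 30)}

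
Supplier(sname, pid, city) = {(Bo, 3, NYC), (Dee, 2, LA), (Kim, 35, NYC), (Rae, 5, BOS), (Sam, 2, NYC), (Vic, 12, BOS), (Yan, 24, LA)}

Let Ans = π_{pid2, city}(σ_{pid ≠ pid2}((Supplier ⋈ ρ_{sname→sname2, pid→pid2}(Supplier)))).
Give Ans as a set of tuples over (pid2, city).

ρ[sname→sname2, pid→pid2]: schema becomes (sname2, pid2, city); tuples unchanged.
Supplier ⋈ ρ_{sname→sname2, pid→pid2}(Supplier) (natural join on city): {(Bo, 3, NYC, Bo, 3), (Bo, 3, NYC, Kim, 35), (Bo, 3, NYC, Sam, 2), (Dee, 2, LA, Dee, 2), (Dee, 2, LA, Yan, 24), (Kim, 35, NYC, Bo, 3), (Kim, 35, NYC, Kim, 35), (Kim, 35, NYC, Sam, 2), (Rae, 5, BOS, Rae, 5), (Rae, 5, BOS, Vic, 12), (Sam, 2, NYC, Bo, 3), (Sam, 2, NYC, Kim, 35), (Sam, 2, NYC, Sam, 2), (Vic, 12, BOS, Rae, 5), (Vic, 12, BOS, Vic, 12), (Yan, 24, LA, Dee, 2), (Yan, 24, LA, Yan, 24)}
Selection pid ≠ pid2: {(Bo, 3, NYC, Kim, 35), (Bo, 3, NYC, Sam, 2), (Dee, 2, LA, Yan, 24), (Kim, 35, NYC, Bo, 3), (Kim, 35, NYC, Sam, 2), (Rae, 5, BOS, Vic, 12), (Sam, 2, NYC, Bo, 3), (Sam, 2, NYC, Kim, 35), (Vic, 12, BOS, Rae, 5), (Yan, 24, LA, Dee, 2)}
Keep only column(s) pid2, city (3 duplicate(s) eliminated): {(12, BOS), (2, LA), (2, NYC), (24, LA), (3, NYC), (35, NYC), (5, BOS)}

{(12, BOS), (2, LA), (2, NYC), (24, LA), (3, NYC), (35, NYC), (5, BOS)}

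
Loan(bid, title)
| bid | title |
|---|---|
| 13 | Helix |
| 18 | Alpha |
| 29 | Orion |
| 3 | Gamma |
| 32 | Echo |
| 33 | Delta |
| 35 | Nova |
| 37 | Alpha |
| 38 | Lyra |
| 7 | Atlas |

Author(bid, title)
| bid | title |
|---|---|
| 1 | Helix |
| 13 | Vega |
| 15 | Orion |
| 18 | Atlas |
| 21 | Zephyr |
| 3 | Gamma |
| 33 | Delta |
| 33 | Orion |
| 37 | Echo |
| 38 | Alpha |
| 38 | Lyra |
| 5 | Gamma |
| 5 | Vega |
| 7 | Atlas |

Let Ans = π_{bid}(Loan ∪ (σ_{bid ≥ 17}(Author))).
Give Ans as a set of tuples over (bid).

Selection bid ≥ 17: {(18, Atlas), (21, Zephyr), (33, Delta), (33, Orion), (37, Echo), (38, Alpha), (38, Lyra)}
Set union of the two operands is {(13, Helix), (18, Alpha), (18, Atlas), (21, Zephyr), (29, Orion), (3, Gamma), (32, Echo), (33, Delta), (33, Orion), (35, Nova), (37, Alpha), (37, Echo), (38, Alpha), (38, Lyra), (7, Atlas)}.
π_{bid} gives {13, 18, 21, 29, 3, 32, 33, 35, 37, 38, 7} (4 duplicate(s) eliminated).

{13, 18, 21, 29, 3, 32, 33, 35, 37, 38, 7}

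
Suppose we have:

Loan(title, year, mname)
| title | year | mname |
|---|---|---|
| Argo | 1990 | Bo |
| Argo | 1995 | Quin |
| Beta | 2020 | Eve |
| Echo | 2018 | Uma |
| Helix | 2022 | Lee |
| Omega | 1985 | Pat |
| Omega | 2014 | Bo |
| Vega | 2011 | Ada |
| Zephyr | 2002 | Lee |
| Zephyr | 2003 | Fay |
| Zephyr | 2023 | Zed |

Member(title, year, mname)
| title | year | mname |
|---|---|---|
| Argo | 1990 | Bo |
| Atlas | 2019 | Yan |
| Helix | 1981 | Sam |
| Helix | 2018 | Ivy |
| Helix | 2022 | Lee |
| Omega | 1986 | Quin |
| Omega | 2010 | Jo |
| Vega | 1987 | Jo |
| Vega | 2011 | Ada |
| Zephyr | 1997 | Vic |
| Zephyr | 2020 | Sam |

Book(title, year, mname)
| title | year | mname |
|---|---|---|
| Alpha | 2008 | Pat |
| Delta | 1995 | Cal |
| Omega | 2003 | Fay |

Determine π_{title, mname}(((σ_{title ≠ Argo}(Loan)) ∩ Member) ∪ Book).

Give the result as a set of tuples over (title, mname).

{(Alpha, Pat), (Delta, Cal), (Helix, Lee), (Omega, Fay), (Vega, Ada)}

Filtering on title ≠ Argo leaves {(Beta, 2020, Eve), (Echo, 2018, Uma), (Helix, 2022, Lee), (Omega, 1985, Pat), (Omega, 2014, Bo), (Vega, 2011, Ada), (Zephyr, 2002, Lee), (Zephyr, 2003, Fay), (Zephyr, 2023, Zed)}.
Taking the intersection: {(Helix, 2022, Lee), (Vega, 2011, Ada)}
Taking the union: {(Alpha, 2008, Pat), (Delta, 1995, Cal), (Helix, 2022, Lee), (Omega, 2003, Fay), (Vega, 2011, Ada)}
π_{title, mname} gives {(Alpha, Pat), (Delta, Cal), (Helix, Lee), (Omega, Fay), (Vega, Ada)}.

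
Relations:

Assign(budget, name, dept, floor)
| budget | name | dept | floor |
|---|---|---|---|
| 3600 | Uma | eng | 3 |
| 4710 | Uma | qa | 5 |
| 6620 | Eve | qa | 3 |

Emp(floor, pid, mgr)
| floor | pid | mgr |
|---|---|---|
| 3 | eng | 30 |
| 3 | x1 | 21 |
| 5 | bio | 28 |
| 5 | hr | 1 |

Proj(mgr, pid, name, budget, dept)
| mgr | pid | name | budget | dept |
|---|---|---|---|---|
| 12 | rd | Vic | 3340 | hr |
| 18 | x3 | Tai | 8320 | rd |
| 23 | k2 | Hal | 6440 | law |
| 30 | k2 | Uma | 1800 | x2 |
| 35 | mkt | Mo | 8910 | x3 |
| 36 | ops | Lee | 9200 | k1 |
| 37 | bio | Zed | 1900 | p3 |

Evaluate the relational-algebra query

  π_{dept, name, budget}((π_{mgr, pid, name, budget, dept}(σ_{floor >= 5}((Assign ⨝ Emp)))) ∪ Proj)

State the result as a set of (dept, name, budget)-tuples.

Natural join on floor: {(3600, Uma, eng, 3, eng, 30), (3600, Uma, eng, 3, x1, 21), (4710, Uma, qa, 5, bio, 28), (4710, Uma, qa, 5, hr, 1), (6620, Eve, qa, 3, eng, 30), (6620, Eve, qa, 3, x1, 21)}
σ[floor >= 5]: keep tuples satisfying floor >= 5 → {(4710, Uma, qa, 5, bio, 28), (4710, Uma, qa, 5, hr, 1)}
Projecting to mgr, pid, name, budget, dept: {(1, hr, Uma, 4710, qa), (28, bio, Uma, 4710, qa)}
Set union of the two operands is {(1, hr, Uma, 4710, qa), (12, rd, Vic, 3340, hr), (18, x3, Tai, 8320, rd), (23, k2, Hal, 6440, law), (28, bio, Uma, 4710, qa), (30, k2, Uma, 1800, x2), (35, mkt, Mo, 8910, x3), (36, ops, Lee, 9200, k1), (37, bio, Zed, 1900, p3)}.
Projecting to dept, name, budget (1 duplicate(s) eliminated): {(hr, Vic, 3340), (k1, Lee, 9200), (law, Hal, 6440), (p3, Zed, 1900), (qa, Uma, 4710), (rd, Tai, 8320), (x2, Uma, 1800), (x3, Mo, 8910)}

{(hr, Vic, 3340), (k1, Lee, 9200), (law, Hal, 6440), (p3, Zed, 1900), (qa, Uma, 4710), (rd, Tai, 8320), (x2, Uma, 1800), (x3, Mo, 8910)}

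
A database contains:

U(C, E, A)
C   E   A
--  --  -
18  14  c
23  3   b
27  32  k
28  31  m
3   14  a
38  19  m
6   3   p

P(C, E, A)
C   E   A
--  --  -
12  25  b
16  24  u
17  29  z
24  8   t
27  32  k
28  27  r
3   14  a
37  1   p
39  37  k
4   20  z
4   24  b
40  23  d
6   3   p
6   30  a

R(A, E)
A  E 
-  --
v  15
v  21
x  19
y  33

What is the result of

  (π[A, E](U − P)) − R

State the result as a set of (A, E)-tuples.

Set difference of the two operands is {(18, 14, c), (23, 3, b), (28, 31, m), (38, 19, m)}.
π_{A, E} gives {(b, 3), (c, 14), (m, 19), (m, 31)}.
Set difference of the two operands is {(b, 3), (c, 14), (m, 19), (m, 31)}.

{(b, 3), (c, 14), (m, 19), (m, 31)}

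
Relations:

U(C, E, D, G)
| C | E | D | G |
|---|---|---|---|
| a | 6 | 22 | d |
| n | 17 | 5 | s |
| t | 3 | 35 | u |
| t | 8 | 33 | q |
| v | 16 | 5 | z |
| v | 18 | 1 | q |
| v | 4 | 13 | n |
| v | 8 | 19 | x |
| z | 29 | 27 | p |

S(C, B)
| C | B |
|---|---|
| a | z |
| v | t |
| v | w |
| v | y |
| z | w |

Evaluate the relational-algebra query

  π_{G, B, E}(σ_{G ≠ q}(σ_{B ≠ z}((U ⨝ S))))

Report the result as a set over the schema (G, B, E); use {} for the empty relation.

{(n, t, 4), (n, w, 4), (n, y, 4), (p, w, 29), (x, t, 8), (x, w, 8), (x, y, 8), (z, t, 16), (z, w, 16), (z, y, 16)}

Natural join on C: {(a, 6, 22, d, z), (v, 16, 5, z, t), (v, 16, 5, z, w), (v, 16, 5, z, y), (v, 18, 1, q, t), (v, 18, 1, q, w), (v, 18, 1, q, y), (v, 4, 13, n, t), (v, 4, 13, n, w), (v, 4, 13, n, y), (v, 8, 19, x, t), (v, 8, 19, x, w), (v, 8, 19, x, y), (z, 29, 27, p, w)}
Apply σ_{B ≠ z}; surviving tuples: {(v, 16, 5, z, t), (v, 16, 5, z, w), (v, 16, 5, z, y), (v, 18, 1, q, t), (v, 18, 1, q, w), (v, 18, 1, q, y), (v, 4, 13, n, t), (v, 4, 13, n, w), (v, 4, 13, n, y), (v, 8, 19, x, t), (v, 8, 19, x, w), (v, 8, 19, x, y), (z, 29, 27, p, w)}
Apply σ_{G ≠ q}; surviving tuples: {(v, 16, 5, z, t), (v, 16, 5, z, w), (v, 16, 5, z, y), (v, 4, 13, n, t), (v, 4, 13, n, w), (v, 4, 13, n, y), (v, 8, 19, x, t), (v, 8, 19, x, w), (v, 8, 19, x, y), (z, 29, 27, p, w)}
π[G, B, E]: project onto (G, B, E) → {(n, t, 4), (n, w, 4), (n, y, 4), (p, w, 29), (x, t, 8), (x, w, 8), (x, y, 8), (z, t, 16), (z, w, 16), (z, y, 16)}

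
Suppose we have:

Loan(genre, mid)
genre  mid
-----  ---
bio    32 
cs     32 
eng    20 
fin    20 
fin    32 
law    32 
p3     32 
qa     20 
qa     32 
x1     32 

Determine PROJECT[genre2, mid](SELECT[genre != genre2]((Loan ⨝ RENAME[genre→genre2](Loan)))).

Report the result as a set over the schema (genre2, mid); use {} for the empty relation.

{(bio, 32), (cs, 32), (eng, 20), (fin, 20), (fin, 32), (law, 32), (p3, 32), (qa, 20), (qa, 32), (x1, 32)}

ρ[genre→genre2]: schema becomes (genre2, mid); tuples unchanged.
Joining Loan and RENAME[genre→genre2](Loan) on mid yields {(bio, 32, bio), (bio, 32, cs), (bio, 32, fin), (bio, 32, law), (bio, 32, p3), (bio, 32, qa), (bio, 32, x1), (cs, 32, bio), (cs, 32, cs), (cs, 32, fin), (cs, 32, law), (cs, 32, p3), (cs, 32, qa), (cs, 32, x1), (eng, 20, eng), (eng, 20, fin), (eng, 20, qa), (fin, 20, eng), (fin, 20, fin), (fin, 20, qa), (fin, 32, bio), (fin, 32, cs), (fin, 32, fin), (fin, 32, law), (fin, 32, p3), (fin, 32, qa), (fin, 32, x1), (law, 32, bio), (law, 32, cs), (law, 32, fin), (law, 32, law), (law, 32, p3), (law, 32, qa), (law, 32, x1), (p3, 32, bio), (p3, 32, cs), (p3, 32, fin), (p3, 32, law), (p3, 32, p3), (p3, 32, qa), (p3, 32, x1), (qa, 20, eng), (qa, 20, fin), (qa, 20, qa), (qa, 32, bio), (qa, 32, cs), (qa, 32, fin), (qa, 32, law), (qa, 32, p3), (qa, 32, qa), (qa, 32, x1), (x1, 32, bio), (x1, 32, cs), (x1, 32, fin), (x1, 32, law), (x1, 32, p3), (x1, 32, qa), (x1, 32, x1)}.
Selection genre != genre2: {(bio, 32, cs), (bio, 32, fin), (bio, 32, law), (bio, 32, p3), (bio, 32, qa), (bio, 32, x1), (cs, 32, bio), (cs, 32, fin), (cs, 32, law), (cs, 32, p3), (cs, 32, qa), (cs, 32, x1), (eng, 20, fin), (eng, 20, qa), (fin, 20, eng), (fin, 20, qa), (fin, 32, bio), (fin, 32, cs), (fin, 32, law), (fin, 32, p3), (fin, 32, qa), (fin, 32, x1), (law, 32, bio), (law, 32, cs), (law, 32, fin), (law, 32, p3), (law, 32, qa), (law, 32, x1), (p3, 32, bio), (p3, 32, cs), (p3, 32, fin), (p3, 32, law), (p3, 32, qa), (p3, 32, x1), (qa, 20, eng), (qa, 20, fin), (qa, 32, bio), (qa, 32, cs), (qa, 32, fin), (qa, 32, law), (qa, 32, p3), (qa, 32, x1), (x1, 32, bio), (x1, 32, cs), (x1, 32, fin), (x1, 32, law), (x1, 32, p3), (x1, 32, qa)}
Projecting to genre2, mid (38 duplicate(s) eliminated): {(bio, 32), (cs, 32), (eng, 20), (fin, 20), (fin, 32), (law, 32), (p3, 32), (qa, 20), (qa, 32), (x1, 32)}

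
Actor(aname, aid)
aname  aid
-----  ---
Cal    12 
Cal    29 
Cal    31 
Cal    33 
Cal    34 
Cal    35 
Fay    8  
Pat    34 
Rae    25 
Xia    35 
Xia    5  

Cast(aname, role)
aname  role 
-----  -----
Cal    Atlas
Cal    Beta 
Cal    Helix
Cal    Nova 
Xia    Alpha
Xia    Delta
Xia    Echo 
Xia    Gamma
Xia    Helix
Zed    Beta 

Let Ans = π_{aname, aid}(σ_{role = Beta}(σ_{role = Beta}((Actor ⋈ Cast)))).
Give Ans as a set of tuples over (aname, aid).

Natural join on aname: {(Cal, 12, Atlas), (Cal, 12, Beta), (Cal, 12, Helix), (Cal, 12, Nova), (Cal, 29, Atlas), (Cal, 29, Beta), (Cal, 29, Helix), (Cal, 29, Nova), (Cal, 31, Atlas), (Cal, 31, Beta), (Cal, 31, Helix), (Cal, 31, Nova), (Cal, 33, Atlas), (Cal, 33, Beta), (Cal, 33, Helix), (Cal, 33, Nova), (Cal, 34, Atlas), (Cal, 34, Beta), (Cal, 34, Helix), (Cal, 34, Nova), (Cal, 35, Atlas), (Cal, 35, Beta), (Cal, 35, Helix), (Cal, 35, Nova), (Xia, 35, Alpha), (Xia, 35, Delta), (Xia, 35, Echo), (Xia, 35, Gamma), (Xia, 35, Helix), (Xia, 5, Alpha), (Xia, 5, Delta), (Xia, 5, Echo), (Xia, 5, Gamma), (Xia, 5, Helix)}
Filtering on role = Beta leaves {(Cal, 12, Beta), (Cal, 29, Beta), (Cal, 31, Beta), (Cal, 33, Beta), (Cal, 34, Beta), (Cal, 35, Beta)}.
Filtering on role = Beta leaves {(Cal, 12, Beta), (Cal, 29, Beta), (Cal, 31, Beta), (Cal, 33, Beta), (Cal, 34, Beta), (Cal, 35, Beta)}.
π_{aname, aid} gives {(Cal, 12), (Cal, 29), (Cal, 31), (Cal, 33), (Cal, 34), (Cal, 35)}.

{(Cal, 12), (Cal, 29), (Cal, 31), (Cal, 33), (Cal, 34), (Cal, 35)}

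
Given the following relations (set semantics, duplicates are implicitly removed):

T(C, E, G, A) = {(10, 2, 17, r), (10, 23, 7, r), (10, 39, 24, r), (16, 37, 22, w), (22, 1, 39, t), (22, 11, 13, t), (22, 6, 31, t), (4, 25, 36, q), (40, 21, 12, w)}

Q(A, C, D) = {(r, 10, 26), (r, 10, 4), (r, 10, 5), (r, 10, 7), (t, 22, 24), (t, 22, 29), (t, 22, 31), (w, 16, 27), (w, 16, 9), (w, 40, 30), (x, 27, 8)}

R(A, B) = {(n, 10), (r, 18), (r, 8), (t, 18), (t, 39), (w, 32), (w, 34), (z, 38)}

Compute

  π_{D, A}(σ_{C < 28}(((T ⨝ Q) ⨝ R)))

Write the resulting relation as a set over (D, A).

T ⋈ Q (natural join on C, A): {(10, 2, 17, r, 26), (10, 2, 17, r, 4), (10, 2, 17, r, 5), (10, 2, 17, r, 7), (10, 23, 7, r, 26), (10, 23, 7, r, 4), (10, 23, 7, r, 5), (10, 23, 7, r, 7), (10, 39, 24, r, 26), (10, 39, 24, r, 4), (10, 39, 24, r, 5), (10, 39, 24, r, 7), (16, 37, 22, w, 27), (16, 37, 22, w, 9), (22, 1, 39, t, 24), (22, 1, 39, t, 29), (22, 1, 39, t, 31), (22, 11, 13, t, 24), (22, 11, 13, t, 29), (22, 11, 13, t, 31), (22, 6, 31, t, 24), (22, 6, 31, t, 29), (22, 6, 31, t, 31), (40, 21, 12, w, 30)}
(T ⨝ Q) ⋈ R (natural join on A): {(10, 2, 17, r, 26, 18), (10, 2, 17, r, 26, 8), (10, 2, 17, r, 4, 18), (10, 2, 17, r, 4, 8), (10, 2, 17, r, 5, 18), (10, 2, 17, r, 5, 8), (10, 2, 17, r, 7, 18), (10, 2, 17, r, 7, 8), (10, 23, 7, r, 26, 18), (10, 23, 7, r, 26, 8), (10, 23, 7, r, 4, 18), (10, 23, 7, r, 4, 8), (10, 23, 7, r, 5, 18), (10, 23, 7, r, 5, 8), (10, 23, 7, r, 7, 18), (10, 23, 7, r, 7, 8), (10, 39, 24, r, 26, 18), (10, 39, 24, r, 26, 8), (10, 39, 24, r, 4, 18), (10, 39, 24, r, 4, 8), (10, 39, 24, r, 5, 18), (10, 39, 24, r, 5, 8), (10, 39, 24, r, 7, 18), (10, 39, 24, r, 7, 8), (16, 37, 22, w, 27, 32), (16, 37, 22, w, 27, 34), (16, 37, 22, w, 9, 32), (16, 37, 22, w, 9, 34), (22, 1, 39, t, 24, 18), (22, 1, 39, t, 24, 39), (22, 1, 39, t, 29, 18), (22, 1, 39, t, 29, 39), (22, 1, 39, t, 31, 18), (22, 1, 39, t, 31, 39), (22, 11, 13, t, 24, 18), (22, 11, 13, t, 24, 39), (22, 11, 13, t, 29, 18), (22, 11, 13, t, 29, 39), (22, 11, 13, t, 31, 18), (22, 11, 13, t, 31, 39), (22, 6, 31, t, 24, 18), (22, 6, 31, t, 24, 39), (22, 6, 31, t, 29, 18), (22, 6, 31, t, 29, 39), (22, 6, 31, t, 31, 18), (22, 6, 31, t, 31, 39), (40, 21, 12, w, 30, 32), (40, 21, 12, w, 30, 34)}
σ[C < 28]: keep tuples satisfying C < 28 → {(10, 2, 17, r, 26, 18), (10, 2, 17, r, 26, 8), (10, 2, 17, r, 4, 18), (10, 2, 17, r, 4, 8), (10, 2, 17, r, 5, 18), (10, 2, 17, r, 5, 8), (10, 2, 17, r, 7, 18), (10, 2, 17, r, 7, 8), (10, 23, 7, r, 26, 18), (10, 23, 7, r, 26, 8), (10, 23, 7, r, 4, 18), (10, 23, 7, r, 4, 8), (10, 23, 7, r, 5, 18), (10, 23, 7, r, 5, 8), (10, 23, 7, r, 7, 18), (10, 23, 7, r, 7, 8), (10, 39, 24, r, 26, 18), (10, 39, 24, r, 26, 8), (10, 39, 24, r, 4, 18), (10, 39, 24, r, 4, 8), (10, 39, 24, r, 5, 18), (10, 39, 24, r, 5, 8), (10, 39, 24, r, 7, 18), (10, 39, 24, r, 7, 8), (16, 37, 22, w, 27, 32), (16, 37, 22, w, 27, 34), (16, 37, 22, w, 9, 32), (16, 37, 22, w, 9, 34), (22, 1, 39, t, 24, 18), (22, 1, 39, t, 24, 39), (22, 1, 39, t, 29, 18), (22, 1, 39, t, 29, 39), (22, 1, 39, t, 31, 18), (22, 1, 39, t, 31, 39), (22, 11, 13, t, 24, 18), (22, 11, 13, t, 24, 39), (22, 11, 13, t, 29, 18), (22, 11, 13, t, 29, 39), (22, 11, 13, t, 31, 18), (22, 11, 13, t, 31, 39), (22, 6, 31, t, 24, 18), (22, 6, 31, t, 24, 39), (22, 6, 31, t, 29, 18), (22, 6, 31, t, 29, 39), (22, 6, 31, t, 31, 18), (22, 6, 31, t, 31, 39)}
π[D, A]: project onto (D, A) (37 duplicate(s) eliminated) → {(24, t), (26, r), (27, w), (29, t), (31, t), (4, r), (5, r), (7, r), (9, w)}

{(24, t), (26, r), (27, w), (29, t), (31, t), (4, r), (5, r), (7, r), (9, w)}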